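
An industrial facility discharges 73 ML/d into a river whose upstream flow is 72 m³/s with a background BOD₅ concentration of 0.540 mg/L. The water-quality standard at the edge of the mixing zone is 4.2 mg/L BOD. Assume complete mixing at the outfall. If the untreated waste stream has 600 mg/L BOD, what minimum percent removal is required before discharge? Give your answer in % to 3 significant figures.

47.3 %

73 ML/d = 0.8449 m³/s.
Mass balance: 4.2·72.84 = 0.8449·Cₑ + 72·0.54.
Cₑ = (305.9 − 38.88) / 0.8449 = 316.1 mg/L.
Required removal = 1 − 316.1/600 = 47.32 %.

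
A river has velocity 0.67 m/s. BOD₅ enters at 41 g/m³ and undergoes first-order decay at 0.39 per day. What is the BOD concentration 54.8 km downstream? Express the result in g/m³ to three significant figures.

Travel time t = 54.8 km / 0.67 m/s = 5.48e+04/0.67 = 8.179e+04 s = 0.9467 d.
First-order decay: C = 41·exp(−0.39·0.9467) = 41·0.6913 = 28.34 g/m³.

28.3 g/m³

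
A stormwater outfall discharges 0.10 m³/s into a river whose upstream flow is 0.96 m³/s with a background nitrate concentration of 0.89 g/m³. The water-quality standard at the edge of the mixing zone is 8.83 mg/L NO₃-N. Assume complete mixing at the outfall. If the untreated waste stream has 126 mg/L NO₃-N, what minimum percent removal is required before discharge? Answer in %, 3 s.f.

Mass balance: 8.83·1.06 = 0.1·Cₑ + 0.96·0.89.
Cₑ = (9.36 − 0.8544) / 0.1 = 85.05 mg/L.
Required removal = 1 − 85.05/126 = 32.5 %.

32.5 %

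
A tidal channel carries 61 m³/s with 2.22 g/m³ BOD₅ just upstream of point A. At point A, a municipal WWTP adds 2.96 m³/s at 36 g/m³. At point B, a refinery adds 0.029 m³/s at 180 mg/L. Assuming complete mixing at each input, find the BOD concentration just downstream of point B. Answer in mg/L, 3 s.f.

After input A: C = (61·2.22 + 2.96·36) / 63.96 = 3.783 mg/L.
After input B: C = (63.96·3.783 + 0.029·180) / 63.99 = 3.863 mg/L.

3.86 mg/L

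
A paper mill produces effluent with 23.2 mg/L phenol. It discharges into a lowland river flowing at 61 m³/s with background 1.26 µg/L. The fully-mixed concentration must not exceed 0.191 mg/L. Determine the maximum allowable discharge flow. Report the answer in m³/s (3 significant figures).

0.503 m³/s

1.26 µg/L = 0.00126 mg/L.
Mass balance at complete mixing: C_std·(Q_w + Q_r) = Q_w·C_e + Q_r·C_b.
Rearranging, Q_w = Q_r·(C_std − C_b)/(C_e − C_std) = 61·(0.191 − 0.00126) / (23.2 − 0.191) = 0.503 m³/s.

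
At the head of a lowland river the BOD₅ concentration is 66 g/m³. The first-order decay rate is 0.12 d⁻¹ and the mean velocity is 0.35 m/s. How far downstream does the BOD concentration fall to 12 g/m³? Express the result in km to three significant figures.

From C = C₀·e^(−kt), t = ln(C₀/C)/k = ln(66/12)/0.12 = 1.705/0.12 = 14.21 d.
Distance = v·t = 0.35 m/s × 1.227e+06 s = 4.296e+05 m = 429.6 km.

430 km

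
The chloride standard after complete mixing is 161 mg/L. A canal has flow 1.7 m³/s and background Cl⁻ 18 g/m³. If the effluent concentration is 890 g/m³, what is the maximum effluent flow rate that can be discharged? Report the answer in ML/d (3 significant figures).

28.8 ML/d

Mass balance at complete mixing: C_std·(Q_w + Q_r) = Q_w·C_e + Q_r·C_b.
Rearranging, Q_w = Q_r·(C_std − C_b)/(C_e − C_std) = 1.7·(161 − 18) / (890 − 161) = 0.3335 m³/s.
= 28.81 ML/d.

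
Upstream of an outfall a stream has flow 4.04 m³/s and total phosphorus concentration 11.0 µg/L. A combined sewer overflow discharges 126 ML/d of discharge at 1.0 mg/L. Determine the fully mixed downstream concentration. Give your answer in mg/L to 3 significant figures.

126 ML/d = 1.458 m³/s.
11.0 µg/L = 0.011 mg/L.
Flow-weighted mixing gives C = (1.458·1 + 4.04·0.011) / (1.458 + 4.04) = 1.503/5.498 = 0.2733 mg/L.

0.273 mg/L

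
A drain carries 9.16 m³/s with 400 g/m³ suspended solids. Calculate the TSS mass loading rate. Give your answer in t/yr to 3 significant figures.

Mass flux = Q·C = 9.16 m³/s × 400 g/m³ = 3664 g/s.
= 3664 g/s × 31.56 = 1.156e+05 t/yr.

116000 t/yr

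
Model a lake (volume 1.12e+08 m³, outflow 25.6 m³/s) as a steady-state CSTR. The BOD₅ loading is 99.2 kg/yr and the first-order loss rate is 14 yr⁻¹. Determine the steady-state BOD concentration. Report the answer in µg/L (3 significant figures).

0.0418 µg/L

Outflow Q = 25.6 m³/s × 3.156e+07 s/yr = 8.079e+08 m³/yr.
Steady-state CSTR mass balance: W = Q·C + k·V·C, so C = W/(Q + kV).
Q + kV = 8.079e+08 + 14·1.12e+08 = 2.376e+09 m³/yr.
C = 99.2/2.376e+09 = 4.175e-08 kg/m³ = 4.175e-05 mg/L = 0.04175 µg/L.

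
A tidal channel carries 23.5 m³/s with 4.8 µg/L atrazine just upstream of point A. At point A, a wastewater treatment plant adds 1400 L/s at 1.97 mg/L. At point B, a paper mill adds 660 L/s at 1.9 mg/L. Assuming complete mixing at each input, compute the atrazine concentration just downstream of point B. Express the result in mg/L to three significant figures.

4.8 µg/L = 0.0048 mg/L.
1400 L/s = 1.4 m³/s.
After input A: C = (23.5·0.0048 + 1.4·1.97) / 24.9 = 0.1153 mg/L.
660 L/s = 0.66 m³/s.
After input B: C = (24.9·0.1153 + 0.66·1.9) / 25.56 = 0.1614 mg/L.

0.161 mg/L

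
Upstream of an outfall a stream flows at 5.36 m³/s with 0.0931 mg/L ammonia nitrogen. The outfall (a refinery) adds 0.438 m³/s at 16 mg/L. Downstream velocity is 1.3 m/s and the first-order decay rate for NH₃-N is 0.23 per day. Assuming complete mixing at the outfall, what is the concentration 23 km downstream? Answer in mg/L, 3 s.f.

1.24 mg/L

After complete mixing, C₀ = (0.438·16 + 5.36·0.0931) / 5.798 = 1.295 mg/L.
Travel time t = 2.3e+04 m / 1.3 m/s = 1.769e+04 s = 0.2048 d.
C = 1.295·exp(−0.23·0.2048) = 1.295·0.954 = 1.235 mg/L.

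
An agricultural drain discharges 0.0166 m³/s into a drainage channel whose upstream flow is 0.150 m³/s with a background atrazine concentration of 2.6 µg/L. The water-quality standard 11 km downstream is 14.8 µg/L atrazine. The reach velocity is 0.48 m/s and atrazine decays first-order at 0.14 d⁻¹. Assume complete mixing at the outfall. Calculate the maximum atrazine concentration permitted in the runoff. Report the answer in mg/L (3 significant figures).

2.6 µg/L = 0.0026 mg/L.
14.8 µg/L = 0.0148 mg/L.
Travel time to the compliance point: t = 1.1e+04/0.48 = 2.292e+04 s = 0.2652 d; decay factor exp(−0.14·0.2652) = 0.9635.
So the concentration just after mixing may be at most 0.0148/0.9635 = 0.01536 mg/L.
Mass balance: 0.01536·0.1666 = 0.0166·Cₑ + 0.15·0.0026.
Cₑ = (0.002559 − 0.00039) / 0.0166 = 0.1307 mg/L.

0.131 mg/L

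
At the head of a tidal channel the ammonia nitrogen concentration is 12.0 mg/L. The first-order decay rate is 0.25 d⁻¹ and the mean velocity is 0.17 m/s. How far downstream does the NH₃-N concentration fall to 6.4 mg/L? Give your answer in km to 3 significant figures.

36.9 km

From C = C₀·e^(−kt), t = ln(C₀/C)/k = ln(12.0/6.4)/0.25 = 0.6286/0.25 = 2.514 d.
Distance = v·t = 0.17 m/s × 2.172e+05 s = 3.693e+04 m = 36.93 km.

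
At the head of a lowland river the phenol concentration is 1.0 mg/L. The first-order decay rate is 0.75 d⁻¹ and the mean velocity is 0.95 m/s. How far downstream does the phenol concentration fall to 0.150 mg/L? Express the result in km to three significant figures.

From C = C₀·e^(−kt), t = ln(C₀/C)/k = ln(1.0/0.150)/0.75 = 1.897/0.75 = 2.529 d.
Distance = v·t = 0.95 m/s × 2.185e+05 s = 2.076e+05 m = 207.6 km.

208 km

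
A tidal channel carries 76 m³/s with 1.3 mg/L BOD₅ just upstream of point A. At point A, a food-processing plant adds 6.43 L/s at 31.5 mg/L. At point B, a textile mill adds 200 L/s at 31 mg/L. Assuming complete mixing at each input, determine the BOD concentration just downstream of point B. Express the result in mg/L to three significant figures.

1.38 mg/L

6.43 L/s = 0.00643 m³/s.
After input A: C = (76·1.3 + 0.00643·31.5) / 76.01 = 1.303 mg/L.
200 L/s = 0.2 m³/s.
After input B: C = (76.01·1.303 + 0.2·31) / 76.21 = 1.38 mg/L.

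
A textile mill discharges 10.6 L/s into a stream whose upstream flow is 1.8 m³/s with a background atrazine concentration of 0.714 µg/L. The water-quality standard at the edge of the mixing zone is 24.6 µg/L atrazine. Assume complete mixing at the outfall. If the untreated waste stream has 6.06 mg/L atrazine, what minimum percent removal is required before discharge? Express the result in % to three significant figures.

10.6 L/s = 0.0106 m³/s.
0.714 µg/L = 0.000714 mg/L.
24.6 µg/L = 0.0246 mg/L.
Mass balance: 0.0246·1.811 = 0.0106·Cₑ + 1.8·0.000714.
Cₑ = (0.04454 − 0.001285) / 0.0106 = 4.081 mg/L.
Required removal = 1 − 4.081/6.06 = 32.66 %.

32.7 %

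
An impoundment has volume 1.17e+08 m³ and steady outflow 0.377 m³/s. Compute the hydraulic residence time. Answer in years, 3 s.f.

Q = 0.377 m³/s × 3.156e+07 s/yr = 1.19e+07 m³/yr.
Hydraulic residence time τ = V/Q = 1.17e+08/1.19e+07 = 9.834 yr.

9.83 yr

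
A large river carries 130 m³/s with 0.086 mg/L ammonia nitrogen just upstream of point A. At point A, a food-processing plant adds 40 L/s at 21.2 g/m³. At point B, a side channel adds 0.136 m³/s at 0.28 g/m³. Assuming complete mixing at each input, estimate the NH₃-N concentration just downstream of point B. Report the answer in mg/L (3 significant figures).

40 L/s = 0.04 m³/s.
After input A: C = (130·0.086 + 0.04·21.2) / 130 = 0.09249 mg/L.
After input B: C = (130·0.09249 + 0.136·0.28) / 130.2 = 0.09269 mg/L.

0.0927 mg/L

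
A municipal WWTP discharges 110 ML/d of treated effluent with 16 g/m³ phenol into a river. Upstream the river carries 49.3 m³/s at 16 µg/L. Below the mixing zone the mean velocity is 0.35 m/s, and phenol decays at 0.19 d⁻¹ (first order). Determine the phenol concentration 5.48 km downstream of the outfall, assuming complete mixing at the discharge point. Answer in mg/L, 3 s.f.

110 ML/d = 1.273 m³/s.
16 µg/L = 0.016 mg/L.
After complete mixing, C₀ = (1.273·16 + 49.3·0.016) / 50.57 = 0.4184 mg/L.
Travel time t = 5480 m / 0.35 m/s = 1.566e+04 s = 0.1812 d.
C = 0.4184·exp(−0.19·0.1812) = 0.4184·0.9662 = 0.4042 mg/L.

0.404 mg/L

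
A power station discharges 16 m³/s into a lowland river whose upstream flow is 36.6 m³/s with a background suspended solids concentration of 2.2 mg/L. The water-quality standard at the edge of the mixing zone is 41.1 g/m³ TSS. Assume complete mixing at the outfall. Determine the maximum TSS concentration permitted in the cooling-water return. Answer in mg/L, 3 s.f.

Mass balance: 41.1·52.6 = 16·Cₑ + 36.6·2.2.
Cₑ = (2162 − 80.52) / 16 = 130.1 mg/L.

130 mg/L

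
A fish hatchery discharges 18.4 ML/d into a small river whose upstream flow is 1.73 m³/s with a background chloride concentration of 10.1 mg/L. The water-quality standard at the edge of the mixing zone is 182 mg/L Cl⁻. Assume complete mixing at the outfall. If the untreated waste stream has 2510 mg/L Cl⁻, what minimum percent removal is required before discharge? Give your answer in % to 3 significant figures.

37.1 %

18.4 ML/d = 0.213 m³/s.
Mass balance: 182·1.943 = 0.213·Cₑ + 1.73·10.1.
Cₑ = (353.6 − 17.47) / 0.213 = 1578 mg/L.
Required removal = 1 − 1578/2510 = 37.11 %.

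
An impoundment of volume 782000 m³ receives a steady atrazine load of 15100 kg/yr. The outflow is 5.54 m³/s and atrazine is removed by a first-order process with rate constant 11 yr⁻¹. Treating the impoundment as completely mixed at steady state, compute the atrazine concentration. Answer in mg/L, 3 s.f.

0.0823 mg/L

Outflow Q = 5.54 m³/s × 3.156e+07 s/yr = 1.748e+08 m³/yr.
Steady-state CSTR mass balance: W = Q·C + k·V·C, so C = W/(Q + kV).
Q + kV = 1.748e+08 + 11·782000 = 1.834e+08 m³/yr.
C = 15100/1.834e+08 = 8.232e-05 kg/m³ = 0.08232 mg/L.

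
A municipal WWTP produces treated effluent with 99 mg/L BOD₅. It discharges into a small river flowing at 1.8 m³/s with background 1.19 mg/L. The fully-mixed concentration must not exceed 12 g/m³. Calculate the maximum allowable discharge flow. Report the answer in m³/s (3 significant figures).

Mass balance at complete mixing: C_std·(Q_w + Q_r) = Q_w·C_e + Q_r·C_b.
Rearranging, Q_w = Q_r·(C_std − C_b)/(C_e − C_std) = 1.8·(12 − 1.19) / (99 − 12) = 0.2237 m³/s.

0.224 m³/s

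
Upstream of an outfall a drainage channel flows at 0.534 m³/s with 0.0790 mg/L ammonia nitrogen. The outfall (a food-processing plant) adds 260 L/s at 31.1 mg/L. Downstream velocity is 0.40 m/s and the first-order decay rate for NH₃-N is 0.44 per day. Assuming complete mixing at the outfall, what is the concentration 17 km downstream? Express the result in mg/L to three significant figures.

8.24 mg/L

260 L/s = 0.26 m³/s.
After complete mixing, C₀ = (0.26·31.1 + 0.534·0.079) / 0.794 = 10.24 mg/L.
Travel time t = 1.7e+04 m / 0.40 m/s = 4.25e+04 s = 0.4919 d.
C = 10.24·exp(−0.44·0.4919) = 10.24·0.8054 = 8.245 mg/L.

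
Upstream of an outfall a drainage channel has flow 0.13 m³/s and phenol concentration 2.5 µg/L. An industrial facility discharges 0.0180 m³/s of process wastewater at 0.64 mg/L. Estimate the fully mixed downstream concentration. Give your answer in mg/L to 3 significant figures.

2.5 µg/L = 0.0025 mg/L.
Conservation of mass across the mixing zone: C = (0.018·0.64 + 0.13·0.0025) / (0.018 + 0.13) = 0.01184/0.148 = 0.08003 mg/L.

0.0800 mg/L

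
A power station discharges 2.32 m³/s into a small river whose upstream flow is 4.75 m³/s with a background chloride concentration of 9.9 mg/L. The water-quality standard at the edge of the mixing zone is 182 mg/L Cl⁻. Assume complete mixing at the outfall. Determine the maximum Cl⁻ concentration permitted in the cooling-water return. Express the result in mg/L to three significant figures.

Mass balance: 182·7.07 = 2.32·Cₑ + 4.75·9.9.
Cₑ = (1287 − 47.02) / 2.32 = 534.4 mg/L.

534 mg/L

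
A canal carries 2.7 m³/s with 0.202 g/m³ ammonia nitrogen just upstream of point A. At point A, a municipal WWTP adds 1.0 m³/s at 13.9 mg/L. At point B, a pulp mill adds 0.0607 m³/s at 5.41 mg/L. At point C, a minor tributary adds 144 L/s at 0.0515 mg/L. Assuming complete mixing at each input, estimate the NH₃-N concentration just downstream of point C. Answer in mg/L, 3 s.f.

3.79 mg/L

After input A: C = (2.7·0.202 + 1·13.9) / 3.7 = 3.904 mg/L.
After input B: C = (3.7·3.904 + 0.0607·5.41) / 3.761 = 3.928 mg/L.
144 L/s = 0.144 m³/s.
After input C: C = (3.761·3.928 + 0.144·0.0515) / 3.905 = 3.785 mg/L.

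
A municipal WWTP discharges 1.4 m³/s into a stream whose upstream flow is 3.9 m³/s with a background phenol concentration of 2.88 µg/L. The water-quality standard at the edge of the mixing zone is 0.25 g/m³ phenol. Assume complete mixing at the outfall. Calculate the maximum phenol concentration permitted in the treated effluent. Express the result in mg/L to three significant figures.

0.938 mg/L

2.88 µg/L = 0.00288 mg/L.
Mass balance: 0.25·5.3 = 1.4·Cₑ + 3.9·0.00288.
Cₑ = (1.325 − 0.01123) / 1.4 = 0.9384 mg/L.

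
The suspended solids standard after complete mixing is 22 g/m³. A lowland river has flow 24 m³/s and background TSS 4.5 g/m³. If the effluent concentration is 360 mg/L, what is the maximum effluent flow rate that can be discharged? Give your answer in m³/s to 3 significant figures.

Mass balance at complete mixing: C_std·(Q_w + Q_r) = Q_w·C_e + Q_r·C_b.
Rearranging, Q_w = Q_r·(C_std − C_b)/(C_e − C_std) = 24·(22 − 4.5) / (360 − 22) = 1.243 m³/s.

1.24 m³/s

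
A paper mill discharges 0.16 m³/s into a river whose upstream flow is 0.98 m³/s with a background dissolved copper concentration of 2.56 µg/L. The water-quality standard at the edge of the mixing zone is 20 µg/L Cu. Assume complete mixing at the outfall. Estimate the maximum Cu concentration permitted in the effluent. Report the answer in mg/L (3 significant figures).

2.56 µg/L = 0.00256 mg/L.
20 µg/L = 0.02 mg/L.
Mass balance: 0.02·1.14 = 0.16·Cₑ + 0.98·0.00256.
Cₑ = (0.0228 − 0.002509) / 0.16 = 0.1268 mg/L.

0.127 mg/L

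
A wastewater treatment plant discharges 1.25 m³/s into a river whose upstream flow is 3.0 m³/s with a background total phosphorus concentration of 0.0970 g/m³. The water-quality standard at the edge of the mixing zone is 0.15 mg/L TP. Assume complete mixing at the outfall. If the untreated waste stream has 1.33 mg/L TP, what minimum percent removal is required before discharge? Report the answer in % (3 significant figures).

Mass balance: 0.15·4.25 = 1.25·Cₑ + 3·0.097.
Cₑ = (0.6375 − 0.291) / 1.25 = 0.2772 mg/L.
Required removal = 1 − 0.2772/1.33 = 79.16 %.

79.2 %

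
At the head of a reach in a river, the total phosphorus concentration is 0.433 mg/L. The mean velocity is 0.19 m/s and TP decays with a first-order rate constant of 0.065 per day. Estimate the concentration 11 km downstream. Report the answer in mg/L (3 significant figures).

Travel time t = 11 km / 0.19 m/s = 1.1e+04/0.19 = 5.789e+04 s = 0.6701 d.
First-order decay: C = 0.433·exp(−0.065·0.6701) = 0.433·0.9574 = 0.4145 mg/L.

0.415 mg/L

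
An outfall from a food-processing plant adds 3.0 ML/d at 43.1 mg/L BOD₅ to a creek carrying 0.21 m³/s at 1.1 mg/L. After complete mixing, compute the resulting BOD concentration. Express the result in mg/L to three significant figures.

3.0 ML/d = 0.03472 m³/s.
Flow-weighted mixing gives C = (0.03472·43.1 + 0.21·1.1) / (0.03472 + 0.21) = 1.728/0.2447 = 7.059 mg/L.

7.06 mg/L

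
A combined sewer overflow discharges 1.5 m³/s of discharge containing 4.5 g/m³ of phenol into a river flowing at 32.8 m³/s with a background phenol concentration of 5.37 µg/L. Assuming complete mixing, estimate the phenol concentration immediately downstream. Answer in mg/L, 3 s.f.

5.37 µg/L = 0.00537 mg/L.
By mass balance at complete mixing, C = (1.5·4.5 + 32.8·0.00537) / (1.5 + 32.8) = 6.926/34.3 = 0.2019 mg/L.

0.202 mg/L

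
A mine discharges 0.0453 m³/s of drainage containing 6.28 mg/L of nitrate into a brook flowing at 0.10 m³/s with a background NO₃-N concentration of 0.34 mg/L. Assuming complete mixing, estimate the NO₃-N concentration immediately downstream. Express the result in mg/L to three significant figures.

Flow-weighted mixing gives C = (0.0453·6.28 + 0.1·0.34) / (0.0453 + 0.1) = 0.3185/0.1453 = 2.192 mg/L.

2.19 mg/L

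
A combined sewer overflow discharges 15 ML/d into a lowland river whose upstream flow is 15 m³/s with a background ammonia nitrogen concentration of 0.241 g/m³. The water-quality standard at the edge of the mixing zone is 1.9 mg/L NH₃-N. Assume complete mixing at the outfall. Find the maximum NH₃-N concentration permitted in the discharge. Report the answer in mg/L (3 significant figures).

145 mg/L

15 ML/d = 0.1736 m³/s.
Mass balance: 1.9·15.17 = 0.1736·Cₑ + 15·0.241.
Cₑ = (28.83 − 3.615) / 0.1736 = 145.2 mg/L.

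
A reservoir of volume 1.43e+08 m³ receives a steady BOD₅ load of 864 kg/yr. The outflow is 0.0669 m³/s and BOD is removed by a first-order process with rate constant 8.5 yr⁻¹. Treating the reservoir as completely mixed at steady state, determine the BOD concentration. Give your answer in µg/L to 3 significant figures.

Outflow Q = 0.0669 m³/s × 3.156e+07 s/yr = 2.111e+06 m³/yr.
Steady-state CSTR mass balance: W = Q·C + k·V·C, so C = W/(Q + kV).
Q + kV = 2.111e+06 + 8.5·1.43e+08 = 1.218e+09 m³/yr.
C = 864/1.218e+09 = 7.096e-07 kg/m³ = 0.0007096 mg/L = 0.7096 µg/L.

0.710 µg/L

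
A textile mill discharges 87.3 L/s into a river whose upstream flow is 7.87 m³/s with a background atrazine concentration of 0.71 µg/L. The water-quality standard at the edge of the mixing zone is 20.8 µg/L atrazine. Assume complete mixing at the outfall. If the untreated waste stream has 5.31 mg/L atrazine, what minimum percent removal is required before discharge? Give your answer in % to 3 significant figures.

87.3 L/s = 0.0873 m³/s.
0.71 µg/L = 0.00071 mg/L.
20.8 µg/L = 0.0208 mg/L.
Mass balance: 0.0208·7.957 = 0.0873·Cₑ + 7.87·0.00071.
Cₑ = (0.1655 − 0.005588) / 0.0873 = 1.832 mg/L.
Required removal = 1 − 1.832/5.31 = 65.5 %.

65.5 %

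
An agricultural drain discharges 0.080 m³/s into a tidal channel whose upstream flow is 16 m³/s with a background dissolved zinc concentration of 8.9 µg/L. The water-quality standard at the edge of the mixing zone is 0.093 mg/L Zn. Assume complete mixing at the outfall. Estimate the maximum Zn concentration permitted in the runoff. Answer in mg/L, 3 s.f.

16.9 mg/L

8.9 µg/L = 0.0089 mg/L.
Mass balance: 0.093·16.08 = 0.08·Cₑ + 16·0.0089.
Cₑ = (1.495 − 0.1424) / 0.08 = 16.91 mg/L.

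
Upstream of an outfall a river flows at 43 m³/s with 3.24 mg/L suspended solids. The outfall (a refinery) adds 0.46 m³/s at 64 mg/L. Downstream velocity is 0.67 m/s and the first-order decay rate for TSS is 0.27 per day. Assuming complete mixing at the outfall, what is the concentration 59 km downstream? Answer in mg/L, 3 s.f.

After complete mixing, C₀ = (0.46·64 + 43·3.24) / 43.46 = 3.883 mg/L.
Travel time t = 5.9e+04 m / 0.67 m/s = 8.806e+04 s = 1.019 d.
C = 3.883·exp(−0.27·1.019) = 3.883·0.7594 = 2.949 mg/L.

2.95 mg/L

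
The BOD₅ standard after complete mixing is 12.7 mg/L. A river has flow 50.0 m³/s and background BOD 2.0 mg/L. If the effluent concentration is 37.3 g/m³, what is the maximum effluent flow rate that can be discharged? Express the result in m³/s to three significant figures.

Mass balance at complete mixing: C_std·(Q_w + Q_r) = Q_w·C_e + Q_r·C_b.
Rearranging, Q_w = Q_r·(C_std − C_b)/(C_e − C_std) = 50.0·(12.7 − 2) / (37.3 − 12.7) = 21.75 m³/s.

21.7 m³/s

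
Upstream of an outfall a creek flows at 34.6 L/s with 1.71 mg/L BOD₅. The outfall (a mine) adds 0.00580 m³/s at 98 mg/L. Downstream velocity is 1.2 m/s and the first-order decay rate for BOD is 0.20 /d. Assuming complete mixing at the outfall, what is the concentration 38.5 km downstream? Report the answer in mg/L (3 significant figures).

14.4 mg/L

34.6 L/s = 0.0346 m³/s.
After complete mixing, C₀ = (0.0058·98 + 0.0346·1.71) / 0.0404 = 15.53 mg/L.
Travel time t = 3.85e+04 m / 1.2 m/s = 3.208e+04 s = 0.3713 d.
C = 15.53·exp(−0.20·0.3713) = 15.53·0.9284 = 14.42 mg/L.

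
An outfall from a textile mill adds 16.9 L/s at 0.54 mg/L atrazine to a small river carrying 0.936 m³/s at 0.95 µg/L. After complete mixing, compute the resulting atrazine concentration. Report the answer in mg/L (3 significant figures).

0.0105 mg/L

16.9 L/s = 0.0169 m³/s.
0.95 µg/L = 0.00095 mg/L.
By mass balance at complete mixing, C = (0.0169·0.54 + 0.936·0.00095) / (0.0169 + 0.936) = 0.01002/0.9529 = 0.01051 mg/L.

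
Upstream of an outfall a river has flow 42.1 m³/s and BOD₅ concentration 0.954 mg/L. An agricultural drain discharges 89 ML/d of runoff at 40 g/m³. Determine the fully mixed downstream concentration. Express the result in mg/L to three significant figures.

1.89 mg/L

89 ML/d = 1.03 m³/s.
Flow-weighted mixing gives C = (1.03·40 + 42.1·0.954) / (1.03 + 42.1) = 81.37/43.13 = 1.887 mg/L.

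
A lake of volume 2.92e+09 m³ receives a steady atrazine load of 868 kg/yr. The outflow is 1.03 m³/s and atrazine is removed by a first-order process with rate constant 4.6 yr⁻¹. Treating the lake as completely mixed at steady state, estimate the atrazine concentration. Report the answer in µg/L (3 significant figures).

Outflow Q = 1.03 m³/s × 3.156e+07 s/yr = 3.25e+07 m³/yr.
Steady-state CSTR mass balance: W = Q·C + k·V·C, so C = W/(Q + kV).
Q + kV = 3.25e+07 + 4.6·2.92e+09 = 1.346e+10 m³/yr.
C = 868/1.346e+10 = 6.447e-08 kg/m³ = 6.447e-05 mg/L = 0.06447 µg/L.

0.0645 µg/L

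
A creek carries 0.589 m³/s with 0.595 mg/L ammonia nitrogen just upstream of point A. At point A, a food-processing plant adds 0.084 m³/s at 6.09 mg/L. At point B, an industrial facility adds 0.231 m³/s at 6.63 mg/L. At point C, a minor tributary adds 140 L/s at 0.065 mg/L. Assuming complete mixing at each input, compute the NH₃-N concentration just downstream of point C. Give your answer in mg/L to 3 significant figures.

After input A: C = (0.589·0.595 + 0.084·6.09) / 0.673 = 1.281 mg/L.
After input B: C = (0.673·1.281 + 0.231·6.63) / 0.904 = 2.648 mg/L.
140 L/s = 0.14 m³/s.
After input C: C = (0.904·2.648 + 0.14·0.065) / 1.044 = 2.301 mg/L.

2.30 mg/L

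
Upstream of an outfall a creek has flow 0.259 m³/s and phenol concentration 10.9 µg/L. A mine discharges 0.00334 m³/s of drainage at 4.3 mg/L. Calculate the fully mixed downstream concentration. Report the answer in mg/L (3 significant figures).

10.9 µg/L = 0.0109 mg/L.
By mass balance at complete mixing, C = (0.00334·4.3 + 0.259·0.0109) / (0.00334 + 0.259) = 0.01719/0.2623 = 0.06551 mg/L.

0.0655 mg/L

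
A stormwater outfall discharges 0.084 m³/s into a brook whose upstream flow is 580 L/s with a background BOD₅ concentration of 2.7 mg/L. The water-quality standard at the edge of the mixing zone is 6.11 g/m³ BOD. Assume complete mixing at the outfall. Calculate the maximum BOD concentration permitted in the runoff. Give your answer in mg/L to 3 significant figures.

29.7 mg/L

580 L/s = 0.58 m³/s.
Mass balance: 6.11·0.664 = 0.084·Cₑ + 0.58·2.7.
Cₑ = (4.057 − 1.566) / 0.084 = 29.66 mg/L.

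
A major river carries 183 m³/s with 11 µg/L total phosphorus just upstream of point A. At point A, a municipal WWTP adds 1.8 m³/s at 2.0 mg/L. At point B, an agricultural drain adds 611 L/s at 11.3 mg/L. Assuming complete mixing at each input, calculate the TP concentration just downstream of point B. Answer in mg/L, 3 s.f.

0.0675 mg/L

11 µg/L = 0.011 mg/L.
After input A: C = (183·0.011 + 1.8·2) / 184.8 = 0.03037 mg/L.
611 L/s = 0.611 m³/s.
After input B: C = (184.8·0.03037 + 0.611·11.3) / 185.4 = 0.06751 mg/L.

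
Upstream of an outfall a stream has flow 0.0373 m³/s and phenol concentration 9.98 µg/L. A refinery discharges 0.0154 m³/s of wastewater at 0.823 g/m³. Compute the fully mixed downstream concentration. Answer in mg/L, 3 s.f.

0.248 mg/L

9.98 µg/L = 0.00998 mg/L.
Flow-weighted mixing gives C = (0.0154·0.823 + 0.0373·0.00998) / (0.0154 + 0.0373) = 0.01305/0.0527 = 0.2476 mg/L.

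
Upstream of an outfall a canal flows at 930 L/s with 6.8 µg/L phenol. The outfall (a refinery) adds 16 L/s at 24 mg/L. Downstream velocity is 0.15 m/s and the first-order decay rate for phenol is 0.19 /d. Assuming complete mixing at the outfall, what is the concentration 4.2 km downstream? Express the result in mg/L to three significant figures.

0.388 mg/L

16 L/s = 0.016 m³/s.
930 L/s = 0.93 m³/s.
6.8 µg/L = 0.0068 mg/L.
After complete mixing, C₀ = (0.016·24 + 0.93·0.0068) / 0.946 = 0.4126 mg/L.
Travel time t = 4200 m / 0.15 m/s = 2.8e+04 s = 0.3241 d.
C = 0.4126·exp(−0.19·0.3241) = 0.4126·0.9403 = 0.388 mg/L.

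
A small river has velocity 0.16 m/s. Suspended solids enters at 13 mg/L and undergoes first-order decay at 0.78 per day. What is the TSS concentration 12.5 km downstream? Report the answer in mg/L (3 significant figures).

Travel time t = 12.5 km / 0.16 m/s = 1.25e+04/0.16 = 7.812e+04 s = 0.9042 d.
First-order decay: C = 13·exp(−0.78·0.9042) = 13·0.494 = 6.422 mg/L.

6.42 mg/L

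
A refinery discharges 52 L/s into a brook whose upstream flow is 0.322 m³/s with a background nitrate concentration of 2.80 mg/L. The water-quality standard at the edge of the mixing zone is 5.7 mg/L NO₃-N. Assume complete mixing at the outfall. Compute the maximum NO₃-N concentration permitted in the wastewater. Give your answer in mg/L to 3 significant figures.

52 L/s = 0.052 m³/s.
Mass balance: 5.7·0.374 = 0.052·Cₑ + 0.322·2.8.
Cₑ = (2.132 − 0.9016) / 0.052 = 23.66 mg/L.

23.7 mg/L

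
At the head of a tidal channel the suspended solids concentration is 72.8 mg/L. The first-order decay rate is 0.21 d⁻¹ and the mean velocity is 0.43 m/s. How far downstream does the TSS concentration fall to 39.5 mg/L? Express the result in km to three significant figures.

From C = C₀·e^(−kt), t = ln(C₀/C)/k = ln(72.8/39.5)/0.21 = 0.6114/0.21 = 2.912 d.
Distance = v·t = 0.43 m/s × 2.516e+05 s = 1.082e+05 m = 108.2 km.

108 km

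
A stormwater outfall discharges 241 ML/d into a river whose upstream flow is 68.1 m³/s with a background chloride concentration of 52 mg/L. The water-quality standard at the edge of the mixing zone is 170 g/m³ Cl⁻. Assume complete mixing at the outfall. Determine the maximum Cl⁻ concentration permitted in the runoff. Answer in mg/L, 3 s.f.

3050 mg/L

241 ML/d = 2.789 m³/s.
Mass balance: 170·70.89 = 2.789·Cₑ + 68.1·52.
Cₑ = (1.205e+04 − 3541) / 2.789 = 3051 mg/L.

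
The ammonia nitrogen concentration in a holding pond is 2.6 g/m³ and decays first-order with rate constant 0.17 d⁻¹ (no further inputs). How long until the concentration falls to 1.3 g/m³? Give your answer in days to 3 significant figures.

4.08 d

t = ln(C₀/C)/k = ln(2.6/1.3)/0.17 = 0.6931/0.17 = 4.077 d.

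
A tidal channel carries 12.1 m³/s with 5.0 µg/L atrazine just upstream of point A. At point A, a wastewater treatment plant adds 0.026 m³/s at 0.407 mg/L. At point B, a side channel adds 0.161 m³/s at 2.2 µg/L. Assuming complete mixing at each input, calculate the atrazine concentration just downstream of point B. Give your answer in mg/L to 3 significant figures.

0.00581 mg/L

5.0 µg/L = 0.005 mg/L.
After input A: C = (12.1·0.005 + 0.026·0.407) / 12.13 = 0.005862 mg/L.
2.2 µg/L = 0.0022 mg/L.
After input B: C = (12.13·0.005862 + 0.161·0.0022) / 12.29 = 0.005814 mg/L.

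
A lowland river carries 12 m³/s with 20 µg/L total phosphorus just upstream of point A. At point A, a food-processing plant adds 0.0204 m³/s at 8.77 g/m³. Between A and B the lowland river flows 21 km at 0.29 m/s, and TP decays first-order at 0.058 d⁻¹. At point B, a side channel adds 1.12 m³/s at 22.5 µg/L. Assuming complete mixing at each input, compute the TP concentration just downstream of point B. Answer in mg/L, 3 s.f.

0.0323 mg/L

20 µg/L = 0.02 mg/L.
After input A: C = (12·0.02 + 0.0204·8.77) / 12.02 = 0.03485 mg/L.
Over the 21 km reach to input B (t = 7.241e+04 s = 0.8381 d), decay gives C = 0.03485·exp(−0.058·0.8381) = 0.0332 mg/L.
22.5 µg/L = 0.0225 mg/L.
After input B: C = (12.02·0.0332 + 1.12·0.0225) / 13.14 = 0.03228 mg/L.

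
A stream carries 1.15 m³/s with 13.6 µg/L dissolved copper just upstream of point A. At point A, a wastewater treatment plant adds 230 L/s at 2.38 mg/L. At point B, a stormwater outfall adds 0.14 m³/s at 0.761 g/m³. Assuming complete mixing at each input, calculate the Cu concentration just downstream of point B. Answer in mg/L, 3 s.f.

0.441 mg/L

13.6 µg/L = 0.0136 mg/L.
230 L/s = 0.23 m³/s.
After input A: C = (1.15·0.0136 + 0.23·2.38) / 1.38 = 0.408 mg/L.
After input B: C = (1.38·0.408 + 0.14·0.761) / 1.52 = 0.4405 mg/L.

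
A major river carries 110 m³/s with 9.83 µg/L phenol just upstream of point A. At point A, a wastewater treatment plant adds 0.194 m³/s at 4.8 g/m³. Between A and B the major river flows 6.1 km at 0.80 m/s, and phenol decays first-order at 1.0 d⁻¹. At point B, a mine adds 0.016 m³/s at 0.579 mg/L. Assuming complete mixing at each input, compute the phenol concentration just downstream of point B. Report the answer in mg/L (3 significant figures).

9.83 µg/L = 0.00983 mg/L.
After input A: C = (110·0.00983 + 0.194·4.8) / 110.2 = 0.01826 mg/L.
Over the 6.1 km reach to input B (t = 7625 s = 0.08825 d), decay gives C = 0.01826·exp(−1.0·0.08825) = 0.01672 mg/L.
After input B: C = (110.2·0.01672 + 0.016·0.579) / 110.2 = 0.0168 mg/L.

0.0168 mg/L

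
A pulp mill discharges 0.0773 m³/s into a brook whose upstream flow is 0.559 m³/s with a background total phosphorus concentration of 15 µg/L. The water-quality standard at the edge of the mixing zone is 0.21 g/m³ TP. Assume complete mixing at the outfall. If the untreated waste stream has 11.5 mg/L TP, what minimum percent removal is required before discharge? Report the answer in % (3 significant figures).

15 µg/L = 0.015 mg/L.
Mass balance: 0.21·0.6363 = 0.0773·Cₑ + 0.559·0.015.
Cₑ = (0.1336 − 0.008385) / 0.0773 = 1.62 mg/L.
Required removal = 1 − 1.62/11.5 = 85.91 %.

85.9 %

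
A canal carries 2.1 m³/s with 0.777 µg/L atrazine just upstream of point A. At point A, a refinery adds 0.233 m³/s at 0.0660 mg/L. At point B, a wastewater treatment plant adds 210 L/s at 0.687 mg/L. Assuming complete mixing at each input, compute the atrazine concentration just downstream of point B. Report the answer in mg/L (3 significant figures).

0.777 µg/L = 0.000777 mg/L.
After input A: C = (2.1·0.000777 + 0.233·0.066) / 2.333 = 0.007291 mg/L.
210 L/s = 0.21 m³/s.
After input B: C = (2.333·0.007291 + 0.21·0.687) / 2.543 = 0.06342 mg/L.

0.0634 mg/L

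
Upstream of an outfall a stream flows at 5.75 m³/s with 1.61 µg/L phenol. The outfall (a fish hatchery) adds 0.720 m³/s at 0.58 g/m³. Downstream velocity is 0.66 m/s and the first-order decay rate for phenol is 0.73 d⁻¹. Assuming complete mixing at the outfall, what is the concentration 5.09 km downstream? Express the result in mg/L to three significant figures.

1.61 µg/L = 0.00161 mg/L.
After complete mixing, C₀ = (0.72·0.58 + 5.75·0.00161) / 6.47 = 0.06597 mg/L.
Travel time t = 5090 m / 0.66 m/s = 7712 s = 0.08926 d.
C = 0.06597·exp(−0.73·0.08926) = 0.06597·0.9369 = 0.06181 mg/L.

0.0618 mg/L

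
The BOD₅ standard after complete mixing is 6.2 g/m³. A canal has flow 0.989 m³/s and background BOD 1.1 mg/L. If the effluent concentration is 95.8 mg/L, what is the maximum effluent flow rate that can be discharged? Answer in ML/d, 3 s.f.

4.86 ML/d

Mass balance at complete mixing: C_std·(Q_w + Q_r) = Q_w·C_e + Q_r·C_b.
Rearranging, Q_w = Q_r·(C_std − C_b)/(C_e − C_std) = 0.989·(6.2 − 1.1) / (95.8 − 6.2) = 0.05629 m³/s.
= 4.864 ML/d.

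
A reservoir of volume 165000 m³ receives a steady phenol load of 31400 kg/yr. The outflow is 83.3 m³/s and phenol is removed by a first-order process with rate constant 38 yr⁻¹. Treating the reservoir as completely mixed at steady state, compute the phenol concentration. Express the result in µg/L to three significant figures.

11.9 µg/L

Outflow Q = 83.3 m³/s × 3.156e+07 s/yr = 2.629e+09 m³/yr.
Steady-state CSTR mass balance: W = Q·C + k·V·C, so C = W/(Q + kV).
Q + kV = 2.629e+09 + 38·165000 = 2.635e+09 m³/yr.
C = 31400/2.635e+09 = 1.192e-05 kg/m³ = 0.01192 mg/L = 11.92 µg/L.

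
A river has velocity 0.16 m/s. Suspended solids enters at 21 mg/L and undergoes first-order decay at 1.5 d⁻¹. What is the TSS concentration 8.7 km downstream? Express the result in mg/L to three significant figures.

Travel time t = 8.7 km / 0.16 m/s = 8700/0.16 = 5.438e+04 s = 0.6293 d.
First-order decay: C = 21·exp(−1.5·0.6293) = 21·0.3891 = 8.17 mg/L.

8.17 mg/L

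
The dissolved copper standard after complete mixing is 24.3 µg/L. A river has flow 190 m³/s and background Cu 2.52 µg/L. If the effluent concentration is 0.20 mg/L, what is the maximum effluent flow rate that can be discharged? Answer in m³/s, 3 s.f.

2.52 µg/L = 0.00252 mg/L.
24.3 µg/L = 0.0243 mg/L.
Mass balance at complete mixing: C_std·(Q_w + Q_r) = Q_w·C_e + Q_r·C_b.
Rearranging, Q_w = Q_r·(C_std − C_b)/(C_e − C_std) = 190·(0.0243 − 0.00252) / (0.2 − 0.0243) = 23.55 m³/s.

23.6 m³/s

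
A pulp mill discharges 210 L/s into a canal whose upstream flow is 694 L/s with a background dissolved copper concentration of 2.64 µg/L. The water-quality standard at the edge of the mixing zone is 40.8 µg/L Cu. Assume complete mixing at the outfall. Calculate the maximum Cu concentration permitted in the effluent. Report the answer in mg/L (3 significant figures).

0.167 mg/L

210 L/s = 0.21 m³/s.
694 L/s = 0.694 m³/s.
2.64 µg/L = 0.00264 mg/L.
40.8 µg/L = 0.0408 mg/L.
Mass balance: 0.0408·0.904 = 0.21·Cₑ + 0.694·0.00264.
Cₑ = (0.03688 − 0.001832) / 0.21 = 0.1669 mg/L.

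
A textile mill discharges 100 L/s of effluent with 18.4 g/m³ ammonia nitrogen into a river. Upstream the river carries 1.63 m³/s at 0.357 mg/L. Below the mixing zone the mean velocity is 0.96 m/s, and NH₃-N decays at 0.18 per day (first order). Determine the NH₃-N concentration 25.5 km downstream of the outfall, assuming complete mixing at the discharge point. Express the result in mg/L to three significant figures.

100 L/s = 0.1 m³/s.
After complete mixing, C₀ = (0.1·18.4 + 1.63·0.357) / 1.73 = 1.4 mg/L.
Travel time t = 2.55e+04 m / 0.96 m/s = 2.656e+04 s = 0.3074 d.
C = 1.4·exp(−0.18·0.3074) = 1.4·0.9462 = 1.325 mg/L.

1.32 mg/L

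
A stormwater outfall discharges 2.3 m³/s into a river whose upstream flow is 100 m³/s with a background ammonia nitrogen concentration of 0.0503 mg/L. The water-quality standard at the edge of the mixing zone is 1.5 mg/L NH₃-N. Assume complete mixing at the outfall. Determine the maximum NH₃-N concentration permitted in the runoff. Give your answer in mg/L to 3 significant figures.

Mass balance: 1.5·102.3 = 2.3·Cₑ + 100·0.0503.
Cₑ = (153.4 − 5.03) / 2.3 = 64.53 mg/L.

64.5 mg/L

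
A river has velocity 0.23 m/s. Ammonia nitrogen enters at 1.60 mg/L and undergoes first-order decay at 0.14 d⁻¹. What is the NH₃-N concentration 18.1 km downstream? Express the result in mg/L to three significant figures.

Travel time t = 18.1 km / 0.23 m/s = 1.81e+04/0.23 = 7.87e+04 s = 0.9108 d.
First-order decay: C = 1.60·exp(−0.14·0.9108) = 1.60·0.8803 = 1.408 mg/L.

1.41 mg/L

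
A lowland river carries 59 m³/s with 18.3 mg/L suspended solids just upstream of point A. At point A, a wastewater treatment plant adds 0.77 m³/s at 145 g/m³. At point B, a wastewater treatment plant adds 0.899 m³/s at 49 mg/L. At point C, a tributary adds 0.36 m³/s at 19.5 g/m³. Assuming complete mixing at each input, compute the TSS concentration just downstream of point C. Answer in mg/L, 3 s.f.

20.4 mg/L

After input A: C = (59·18.3 + 0.77·145) / 59.77 = 19.93 mg/L.
After input B: C = (59.77·19.93 + 0.899·49) / 60.67 = 20.36 mg/L.
After input C: C = (60.67·20.36 + 0.36·19.5) / 61.03 = 20.36 mg/L.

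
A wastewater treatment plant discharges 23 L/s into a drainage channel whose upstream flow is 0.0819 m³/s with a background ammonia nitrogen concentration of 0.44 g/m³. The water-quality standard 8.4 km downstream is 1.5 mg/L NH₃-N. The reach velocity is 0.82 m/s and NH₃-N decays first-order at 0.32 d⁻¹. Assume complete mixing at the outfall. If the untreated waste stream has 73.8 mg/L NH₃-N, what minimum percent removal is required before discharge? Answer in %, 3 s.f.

23 L/s = 0.023 m³/s.
Travel time to the compliance point: t = 8400/0.82 = 1.024e+04 s = 0.1186 d; decay factor exp(−0.32·0.1186) = 0.9628.
So the concentration just after mixing may be at most 1.5/0.9628 = 1.558 mg/L.
Mass balance: 1.558·0.1049 = 0.023·Cₑ + 0.0819·0.44.
Cₑ = (0.1634 − 0.03604) / 0.023 = 5.539 mg/L.
Required removal = 1 − 5.539/73.8 = 92.49 %.

92.5 %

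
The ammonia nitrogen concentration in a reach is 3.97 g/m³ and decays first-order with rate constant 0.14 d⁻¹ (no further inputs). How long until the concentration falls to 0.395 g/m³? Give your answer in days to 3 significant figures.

t = ln(C₀/C)/k = ln(3.97/0.395)/0.14 = 2.308/0.14 = 16.48 d.

16.5 d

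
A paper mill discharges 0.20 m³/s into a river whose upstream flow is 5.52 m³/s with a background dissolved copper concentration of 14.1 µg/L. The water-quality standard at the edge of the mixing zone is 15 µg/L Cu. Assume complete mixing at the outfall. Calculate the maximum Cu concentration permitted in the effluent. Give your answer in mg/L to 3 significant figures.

0.0398 mg/L

14.1 µg/L = 0.0141 mg/L.
15 µg/L = 0.015 mg/L.
Mass balance: 0.015·5.72 = 0.2·Cₑ + 5.52·0.0141.
Cₑ = (0.0858 − 0.07783) / 0.2 = 0.03984 mg/L.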